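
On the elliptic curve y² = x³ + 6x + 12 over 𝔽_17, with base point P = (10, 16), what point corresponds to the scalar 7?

(11, 10)

Repeated addition: build up to 7P.
2P: tangent at (10, 16): λ = (3·10² + 6)/(2·16) ≡ 0/15. 15⁻¹ ≡ 8 (mod 17), so λ ≡ 0·8 ≡ 0.
  x = λ² - 10 - 10 = 0 - 20 ≡ 14; y = λ·(10 - 14) - 16 ≡ 1. → (14, 1)
3P: (14, 1) + (10, 16). λ = (16 - 1)/(10 - 14) ≡ 15/13 mod 17. 13⁻¹ ≡ 4 (mod 17) since 13·4 = 52 ≡ 1, so λ ≡ 9.
  x = λ² - 14 - 10 = 81 - 24 ≡ 6; y = λ·(14 - 6) - 1 ≡ 3. → (6, 3)
4P: (6, 3) + (10, 16). λ = (16 - 3)/(10 - 6) ≡ 13/4 mod 17. 4⁻¹ ≡ 13 (mod 17), so λ ≡ 16.
  x = λ² - 6 - 10 = 256 - 16 ≡ 2; y = λ·(6 - 2) - 3 ≡ 10. → (2, 10)
5P: (2, 10) + (10, 16). λ = (16 - 10)/(10 - 2) ≡ 6/8 mod 17. 8⁻¹ ≡ 15 (mod 17) since 8·15 = 120 ≡ 1, so λ ≡ 5.
  x = λ² - 2 - 10 = 25 - 12 ≡ 13; y = λ·(2 - 13) - 10 ≡ 3. → (13, 3)
6P: (13, 3) + (10, 16). λ = (16 - 3)/(10 - 13) ≡ 13/14 mod 17. 14⁻¹ ≡ 11 (mod 17) since 14·11 = 154 ≡ 1, so λ ≡ 7.
  x = λ² - 13 - 10 = 49 - 23 ≡ 9; y = λ·(13 - 9) - 3 ≡ 8. → (9, 8)
7P: (9, 8) + (10, 16). λ = (16 - 8)/(10 - 9) ≡ 8/1 mod 17. 1⁻¹ ≡ 1 (mod 17), so λ ≡ 8.
  x = λ² - 9 - 10 = 64 - 19 ≡ 11; y = λ·(9 - 11) - 8 ≡ 10. → (11, 10)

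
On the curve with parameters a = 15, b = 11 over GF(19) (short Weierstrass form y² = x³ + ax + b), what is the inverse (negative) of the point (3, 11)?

(3, 8)

-(3, 11) = (3, -11 mod 19) = (3, 8).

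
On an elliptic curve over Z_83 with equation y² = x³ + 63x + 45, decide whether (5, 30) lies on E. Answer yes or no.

y² = 30² ≡ 70; x³ + 63x + 45 = 485 ≡ 70 (mod 83). 70 = 70.

yes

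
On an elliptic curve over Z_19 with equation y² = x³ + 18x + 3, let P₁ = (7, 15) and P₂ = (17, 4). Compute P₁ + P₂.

(7, 15) + (17, 4). λ = (4 - 15)/(17 - 7) ≡ 8/10 mod 19. 10⁻¹ ≡ 2 (mod 19), so λ ≡ 16.
  x = λ² - 7 - 17 = 256 - 24 ≡ 4; y = λ·(7 - 4) - 15 ≡ 14. → (4, 14)

(4, 14)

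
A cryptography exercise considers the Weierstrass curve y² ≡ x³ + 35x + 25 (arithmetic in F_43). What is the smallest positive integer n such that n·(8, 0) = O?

2

2P: (8, 0) + (8, 0): same x and y₁ ≡ -y₂, so the sum is O.
2P = O, so the order is 2.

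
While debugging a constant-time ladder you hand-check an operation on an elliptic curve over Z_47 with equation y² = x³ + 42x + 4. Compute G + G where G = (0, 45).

(28, 14)

tangent at (0, 45): λ = (3·0² + 42)/(2·45) ≡ 42/43. 43⁻¹ ≡ 35 (mod 47) since 43·35 = 1505 ≡ 1, so λ ≡ 42·35 ≡ 13.
  x = λ² - 0 - 0 = 169 - 0 ≡ 28; y = λ·(0 - 28) - 45 ≡ 14. → (28, 14)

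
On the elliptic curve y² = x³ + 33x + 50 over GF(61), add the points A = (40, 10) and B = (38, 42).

(40, 10) + (38, 42). λ = (42 - 10)/(38 - 40) ≡ 32/59 mod 61. 59⁻¹ ≡ 30 (mod 61) since 59·30 = 1770 ≡ 1, so λ ≡ 45.
  x = λ² - 40 - 38 = 2025 - 78 ≡ 56; y = λ·(40 - 56) - 10 ≡ 2. → (56, 2)

(56, 2)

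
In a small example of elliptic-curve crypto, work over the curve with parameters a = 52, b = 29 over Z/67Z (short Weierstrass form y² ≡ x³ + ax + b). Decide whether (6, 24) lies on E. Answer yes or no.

no

y² = 24² ≡ 40; x³ + 52x + 29 = 557 ≡ 21 (mod 67). 40 ≠ 21.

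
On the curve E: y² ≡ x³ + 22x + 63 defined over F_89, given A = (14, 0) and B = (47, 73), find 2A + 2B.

(12, 50)

First 2A:
Repeated addition: build up to 2A.
2A: (14, 0) + (14, 0): same x and y₁ ≡ -y₂, so the sum is 𝒪.
2A = 𝒪.
Next 2B:
Repeated addition: build up to 2B.
2B: tangent at (47, 73): λ = (3·47² + 22)/(2·73) ≡ 63/57. 57⁻¹ ≡ 25 (mod 89), so λ ≡ 63·25 ≡ 62.
  x = λ² - 47 - 47 = 3844 - 94 ≡ 12; y = λ·(47 - 12) - 73 ≡ 50. → (12, 50)
2B = (12, 50).
Finally 2A + 2B:
𝒪 + (12, 50) = (12, 50) (identity).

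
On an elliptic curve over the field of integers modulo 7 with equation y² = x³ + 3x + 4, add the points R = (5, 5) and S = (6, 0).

(5, 5) + (6, 0). λ = (0 - 5)/(6 - 5) ≡ 2/1 mod 7. 1⁻¹ ≡ 1 (mod 7), so λ ≡ 2.
  x = λ² - 5 - 6 = 4 - 11 ≡ 0; y = λ·(5 - 0) - 5 ≡ 5. → (0, 5)

(0, 5)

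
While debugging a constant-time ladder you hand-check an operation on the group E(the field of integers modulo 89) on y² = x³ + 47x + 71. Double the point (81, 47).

(26, 1)

tangent at (81, 47): λ = (3·81² + 47)/(2·47) ≡ 61/5. 5⁻¹ ≡ 18 (mod 89), so λ ≡ 61·18 ≡ 30.
  x = λ² - 81 - 81 = 900 - 162 ≡ 26; y = λ·(81 - 26) - 47 ≡ 1. → (26, 1)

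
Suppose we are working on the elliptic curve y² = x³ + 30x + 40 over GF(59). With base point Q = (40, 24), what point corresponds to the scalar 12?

(23, 34)

Repeated addition: build up to 12Q.
2Q: tangent at (40, 24): λ = (3·40² + 30)/(2·24) ≡ 51/48. 48⁻¹ ≡ 16 (mod 59), so λ ≡ 51·16 ≡ 49.
  x = λ² - 40 - 40 = 2401 - 80 ≡ 20; y = λ·(40 - 20) - 24 ≡ 12. → (20, 12)
3Q: (20, 12) + (40, 24). λ = (24 - 12)/(40 - 20) ≡ 12/20 mod 59. 20⁻¹ ≡ 3 (mod 59) since 20·3 = 60 ≡ 1, so λ ≡ 36.
  x = λ² - 20 - 40 = 1296 - 60 ≡ 56; y = λ·(20 - 56) - 12 ≡ 49. → (56, 49)
4Q: (56, 49) + (40, 24). λ = (24 - 49)/(40 - 56) ≡ 34/43 mod 59. 43⁻¹ ≡ 11 (mod 59) since 43·11 = 473 ≡ 1, so λ ≡ 20.
  x = λ² - 56 - 40 = 400 - 96 ≡ 9; y = λ·(56 - 9) - 49 ≡ 6. → (9, 6)
5Q: (9, 6) + (40, 24). λ = (24 - 6)/(40 - 9) ≡ 18/31 mod 59. 31⁻¹ ≡ 40 (mod 59), so λ ≡ 12.
  x = λ² - 9 - 40 = 144 - 49 ≡ 36; y = λ·(9 - 36) - 6 ≡ 24. → (36, 24)
6Q: (36, 24) + (40, 24). λ = (24 - 24)/(40 - 36) ≡ 0/4 mod 59. 4⁻¹ ≡ 15 (mod 59), so λ ≡ 0.
  x = λ² - 36 - 40 = 0 - 76 ≡ 42; y = λ·(36 - 42) - 24 ≡ 35. → (42, 35)
7Q: (42, 35) + (40, 24). λ = (24 - 35)/(40 - 42) ≡ 48/57 mod 59. 57⁻¹ ≡ 29 (mod 59) since 57·29 = 1653 ≡ 1, so λ ≡ 35.
  x = λ² - 42 - 40 = 1225 - 82 ≡ 22; y = λ·(42 - 22) - 35 ≡ 16. → (22, 16)
8Q: (22, 16) + (40, 24). λ = (24 - 16)/(40 - 22) ≡ 8/18 mod 59. 18⁻¹ ≡ 23 (mod 59), so λ ≡ 7.
  x = λ² - 22 - 40 = 49 - 62 ≡ 46; y = λ·(22 - 46) - 16 ≡ 52. → (46, 52)
9Q: (46, 52) + (40, 24). λ = (24 - 52)/(40 - 46) ≡ 31/53 mod 59. 53⁻¹ ≡ 49 (mod 59) since 53·49 = 2597 ≡ 1, so λ ≡ 44.
  x = λ² - 46 - 40 = 1936 - 86 ≡ 21; y = λ·(46 - 21) - 52 ≡ 45. → (21, 45)
10Q: (21, 45) + (40, 24). λ = (24 - 45)/(40 - 21) ≡ 38/19 mod 59. 19⁻¹ ≡ 28 (mod 59), so λ ≡ 2.
  x = λ² - 21 - 40 = 4 - 61 ≡ 2; y = λ·(21 - 2) - 45 ≡ 52. → (2, 52)
11Q: (2, 52) + (40, 24). λ = (24 - 52)/(40 - 2) ≡ 31/38 mod 59. 38⁻¹ ≡ 14 (mod 59) since 38·14 = 532 ≡ 1, so λ ≡ 21.
  x = λ² - 2 - 40 = 441 - 42 ≡ 45; y = λ·(2 - 45) - 52 ≡ 48. → (45, 48)
12Q: (45, 48) + (40, 24). λ = (24 - 48)/(40 - 45) ≡ 35/54 mod 59. 54⁻¹ ≡ 47 (mod 59) since 54·47 = 2538 ≡ 1, so λ ≡ 52.
  x = λ² - 45 - 40 = 2704 - 85 ≡ 23; y = λ·(45 - 23) - 48 ≡ 34. → (23, 34)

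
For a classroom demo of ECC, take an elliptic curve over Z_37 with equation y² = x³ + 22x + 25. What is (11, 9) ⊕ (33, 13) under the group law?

(23, 9)

(11, 9) + (33, 13). λ = (13 - 9)/(33 - 11) ≡ 4/22 mod 37. 22⁻¹ ≡ 32 (mod 37) since 22·32 = 704 ≡ 1, so λ ≡ 17.
  x = λ² - 11 - 33 = 289 - 44 ≡ 23; y = λ·(11 - 23) - 9 ≡ 9. → (23, 9)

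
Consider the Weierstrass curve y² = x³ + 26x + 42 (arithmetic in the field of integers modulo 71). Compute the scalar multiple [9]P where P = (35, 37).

(45, 45)

Repeated addition: build up to 9P.
2P: tangent at (35, 37): λ = (3·35² + 26)/(2·37) ≡ 9/3. 3⁻¹ ≡ 24 (mod 71), so λ ≡ 9·24 ≡ 3.
  x = λ² - 35 - 35 = 9 - 70 ≡ 10; y = λ·(35 - 10) - 37 ≡ 38. → (10, 38)
3P: (10, 38) + (35, 37). λ = (37 - 38)/(35 - 10) ≡ 70/25 mod 71. 25⁻¹ ≡ 54 (mod 71), so λ ≡ 17.
  x = λ² - 10 - 35 = 289 - 45 ≡ 31; y = λ·(10 - 31) - 38 ≡ 31. → (31, 31)
4P: (31, 31) + (35, 37). λ = (37 - 31)/(35 - 31) ≡ 6/4 mod 71. 4⁻¹ ≡ 18 (mod 71), so λ ≡ 37.
  x = λ² - 31 - 35 = 1369 - 66 ≡ 25; y = λ·(31 - 25) - 31 ≡ 49. → (25, 49)
5P: (25, 49) + (35, 37). λ = (37 - 49)/(35 - 25) ≡ 59/10 mod 71. 10⁻¹ ≡ 64 (mod 71), so λ ≡ 13.
  x = λ² - 25 - 35 = 169 - 60 ≡ 38; y = λ·(25 - 38) - 49 ≡ 66. → (38, 66)
6P: (38, 66) + (35, 37). λ = (37 - 66)/(35 - 38) ≡ 42/68 mod 71. 68⁻¹ ≡ 47 (mod 71), so λ ≡ 57.
  x = λ² - 38 - 35 = 3249 - 73 ≡ 52; y = λ·(38 - 52) - 66 ≡ 59. → (52, 59)
7P: (52, 59) + (35, 37). λ = (37 - 59)/(35 - 52) ≡ 49/54 mod 71. 54⁻¹ ≡ 25 (mod 71) since 54·25 = 1350 ≡ 1, so λ ≡ 18.
  x = λ² - 52 - 35 = 324 - 87 ≡ 24; y = λ·(52 - 24) - 59 ≡ 19. → (24, 19)
8P: (24, 19) + (35, 37). λ = (37 - 19)/(35 - 24) ≡ 18/11 mod 71. 11⁻¹ ≡ 13 (mod 71) since 11·13 = 143 ≡ 1, so λ ≡ 21.
  x = λ² - 24 - 35 = 441 - 59 ≡ 27; y = λ·(24 - 27) - 19 ≡ 60. → (27, 60)
9P: (27, 60) + (35, 37). λ = (37 - 60)/(35 - 27) ≡ 48/8 mod 71. 8⁻¹ ≡ 9 (mod 71) since 8·9 = 72 ≡ 1, so λ ≡ 6.
  x = λ² - 27 - 35 = 36 - 62 ≡ 45; y = λ·(27 - 45) - 60 ≡ 45. → (45, 45)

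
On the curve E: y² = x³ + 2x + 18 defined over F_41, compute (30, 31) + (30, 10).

O

The two points share x = 30 and their y-coordinates satisfy 31 + 10 ≡ 0 (mod 41), so they are inverses. Their sum is O.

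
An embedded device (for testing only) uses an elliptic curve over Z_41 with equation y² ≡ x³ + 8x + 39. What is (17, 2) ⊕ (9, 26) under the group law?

(24, 19)

(17, 2) + (9, 26). λ = (26 - 2)/(9 - 17) ≡ 24/33 mod 41. 33⁻¹ ≡ 5 (mod 41), so λ ≡ 38.
  x = λ² - 17 - 9 = 1444 - 26 ≡ 24; y = λ·(17 - 24) - 2 ≡ 19. → (24, 19)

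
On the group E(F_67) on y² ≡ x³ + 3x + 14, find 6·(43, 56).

Write P = (43, 56).
Repeated addition: build up to 6P.
2P: tangent at (43, 56): λ = (3·43² + 3)/(2·56) ≡ 56/45. 45⁻¹ ≡ 3 (mod 67) since 45·3 = 135 ≡ 1, so λ ≡ 56·3 ≡ 34.
  x = λ² - 43 - 43 = 1156 - 86 ≡ 65; y = λ·(43 - 65) - 56 ≡ 0. → (65, 0)
3P: (65, 0) + (43, 56). λ = (56 - 0)/(43 - 65) ≡ 56/45 mod 67. 45⁻¹ ≡ 3 (mod 67) since 45·3 = 135 ≡ 1, so λ ≡ 34.
  x = λ² - 65 - 43 = 1156 - 108 ≡ 43; y = λ·(65 - 43) - 0 ≡ 11. → (43, 11)
4P: (43, 11) + (43, 56): same x and y₁ ≡ -y₂, so the sum is the point at infinity.
5P: the point at infinity + (43, 56) = (43, 56) (identity).
6P: tangent at (43, 56): λ = (3·43² + 3)/(2·56) ≡ 56/45. 45⁻¹ ≡ 3 (mod 67) since 45·3 = 135 ≡ 1, so λ ≡ 56·3 ≡ 34.
  x = λ² - 43 - 43 = 1156 - 86 ≡ 65; y = λ·(43 - 65) - 56 ≡ 0. → (65, 0)

(65, 0)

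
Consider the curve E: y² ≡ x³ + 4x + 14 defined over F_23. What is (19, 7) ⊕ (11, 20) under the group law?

(19, 16)

(19, 7) + (11, 20). λ = (20 - 7)/(11 - 19) ≡ 13/15 mod 23. 15⁻¹ ≡ 20 (mod 23), so λ ≡ 7.
  x = λ² - 19 - 11 = 49 - 30 ≡ 19; y = λ·(19 - 19) - 7 ≡ 16. → (19, 16)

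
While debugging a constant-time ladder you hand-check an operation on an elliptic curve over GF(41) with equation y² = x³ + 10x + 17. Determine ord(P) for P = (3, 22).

9

2P: tangent at (3, 22): λ = (3·3² + 10)/(2·22) ≡ 37/3. 3⁻¹ ≡ 14 (mod 41) since 3·14 = 42 ≡ 1, so λ ≡ 37·14 ≡ 26.
  x = λ² - 3 - 3 = 676 - 6 ≡ 14; y = λ·(3 - 14) - 22 ≡ 20. → (14, 20)
3P: (14, 20) + (3, 22). λ = (22 - 20)/(3 - 14) ≡ 2/30 mod 41. 30⁻¹ ≡ 26 (mod 41) since 30·26 = 780 ≡ 1, so λ ≡ 11.
  x = λ² - 14 - 3 = 121 - 17 ≡ 22; y = λ·(14 - 22) - 20 ≡ 15. → (22, 15)
4P: (22, 15) + (3, 22). λ = (22 - 15)/(3 - 22) ≡ 7/22 mod 41. 22⁻¹ ≡ 28 (mod 41), so λ ≡ 32.
  x = λ² - 22 - 3 = 1024 - 25 ≡ 15; y = λ·(22 - 15) - 15 ≡ 4. → (15, 4)
5P: (15, 4) + (3, 22). λ = (22 - 4)/(3 - 15) ≡ 18/29 mod 41. 29⁻¹ ≡ 17 (mod 41) since 29·17 = 493 ≡ 1, so λ ≡ 19.
  x = λ² - 15 - 3 = 361 - 18 ≡ 15; y = λ·(15 - 15) - 4 ≡ 37. → (15, 37)
6P: (15, 37) + (3, 22). λ = (22 - 37)/(3 - 15) ≡ 26/29 mod 41. 29⁻¹ ≡ 17 (mod 41) since 29·17 = 493 ≡ 1, so λ ≡ 32.
  x = λ² - 15 - 3 = 1024 - 18 ≡ 22; y = λ·(15 - 22) - 37 ≡ 26. → (22, 26)
7P: (22, 26) + (3, 22). λ = (22 - 26)/(3 - 22) ≡ 37/22 mod 41. 22⁻¹ ≡ 28 (mod 41), so λ ≡ 11.
  x = λ² - 22 - 3 = 121 - 25 ≡ 14; y = λ·(22 - 14) - 26 ≡ 21. → (14, 21)
8P: (14, 21) + (3, 22). λ = (22 - 21)/(3 - 14) ≡ 1/30 mod 41. 30⁻¹ ≡ 26 (mod 41), so λ ≡ 26.
  x = λ² - 14 - 3 = 676 - 17 ≡ 3; y = λ·(14 - 3) - 21 ≡ 19. → (3, 19)
9P: (3, 19) + (3, 22): same x and y₁ ≡ -y₂, so the sum is ∞.
9P = ∞, so the order is 9.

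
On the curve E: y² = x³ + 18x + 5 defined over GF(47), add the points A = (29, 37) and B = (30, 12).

(2, 40)

(29, 37) + (30, 12). λ = (12 - 37)/(30 - 29) ≡ 22/1 mod 47. 1⁻¹ ≡ 1 (mod 47), so λ ≡ 22.
  x = λ² - 29 - 30 = 484 - 59 ≡ 2; y = λ·(29 - 2) - 37 ≡ 40. → (2, 40)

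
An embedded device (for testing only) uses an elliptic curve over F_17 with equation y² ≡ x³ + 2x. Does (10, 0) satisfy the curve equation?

y² = 0² ≡ 0; x³ + 2x + 0 = 1020 ≡ 0 (mod 17). 0 = 0.

yes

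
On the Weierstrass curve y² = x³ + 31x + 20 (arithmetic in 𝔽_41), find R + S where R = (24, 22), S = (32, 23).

(24, 22) + (32, 23). λ = (23 - 22)/(32 - 24) ≡ 1/8 mod 41. 8⁻¹ ≡ 36 (mod 41), so λ ≡ 36.
  x = λ² - 24 - 32 = 1296 - 56 ≡ 10; y = λ·(24 - 10) - 22 ≡ 31. → (10, 31)

(10, 31)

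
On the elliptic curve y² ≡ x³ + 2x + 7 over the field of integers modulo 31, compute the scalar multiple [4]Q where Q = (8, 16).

(6, 24)

Repeated addition: build up to 4Q.
2Q: tangent at (8, 16): λ = (3·8² + 2)/(2·16) ≡ 8/1. 1⁻¹ ≡ 1 (mod 31), so λ ≡ 8·1 ≡ 8.
  x = λ² - 8 - 8 = 64 - 16 ≡ 17; y = λ·(8 - 17) - 16 ≡ 5. → (17, 5)
3Q: (17, 5) + (8, 16). λ = (16 - 5)/(8 - 17) ≡ 11/22 mod 31. 22⁻¹ ≡ 24 (mod 31) since 22·24 = 528 ≡ 1, so λ ≡ 16.
  x = λ² - 17 - 8 = 256 - 25 ≡ 14; y = λ·(17 - 14) - 5 ≡ 12. → (14, 12)
4Q: (14, 12) + (8, 16). λ = (16 - 12)/(8 - 14) ≡ 4/25 mod 31. 25⁻¹ ≡ 5 (mod 31), so λ ≡ 20.
  x = λ² - 14 - 8 = 400 - 22 ≡ 6; y = λ·(14 - 6) - 12 ≡ 24. → (6, 24)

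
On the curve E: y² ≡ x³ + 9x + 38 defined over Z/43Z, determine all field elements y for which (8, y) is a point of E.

x³ + 9x + 38 = 622 ≡ 20 (mod 43).
20 is a non-residue mod 43; no y exists.

none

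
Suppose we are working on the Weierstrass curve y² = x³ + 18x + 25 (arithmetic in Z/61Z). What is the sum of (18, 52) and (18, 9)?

The two points share x = 18 and their y-coordinates satisfy 52 + 9 ≡ 0 (mod 61), so they are inverses. Their sum is the point at infinity.

O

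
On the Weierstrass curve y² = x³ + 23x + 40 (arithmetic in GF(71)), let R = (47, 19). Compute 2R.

(1, 8)

tangent at (47, 19): λ = (3·47² + 23)/(2·19) ≡ 47/38. 38⁻¹ ≡ 43 (mod 71), so λ ≡ 47·43 ≡ 33.
  x = λ² - 47 - 47 = 1089 - 94 ≡ 1; y = λ·(47 - 1) - 19 ≡ 8. → (1, 8)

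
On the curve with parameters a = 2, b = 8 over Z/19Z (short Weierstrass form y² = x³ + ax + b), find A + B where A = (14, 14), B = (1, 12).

(2, 1)

(14, 14) + (1, 12). λ = (12 - 14)/(1 - 14) ≡ 17/6 mod 19. 6⁻¹ ≡ 16 (mod 19) since 6·16 = 96 ≡ 1, so λ ≡ 6.
  x = λ² - 14 - 1 = 36 - 15 ≡ 2; y = λ·(14 - 2) - 14 ≡ 1. → (2, 1)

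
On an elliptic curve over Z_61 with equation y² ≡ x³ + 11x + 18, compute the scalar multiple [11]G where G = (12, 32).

(49, 7)

Repeated addition: build up to 11G.
2G: tangent at (12, 32): λ = (3·12² + 11)/(2·32) ≡ 16/3. 3⁻¹ ≡ 41 (mod 61), so λ ≡ 16·41 ≡ 46.
  x = λ² - 12 - 12 = 2116 - 24 ≡ 18; y = λ·(12 - 18) - 32 ≡ 58. → (18, 58)
3G: (18, 58) + (12, 32). λ = (32 - 58)/(12 - 18) ≡ 35/55 mod 61. 55⁻¹ ≡ 10 (mod 61), so λ ≡ 45.
  x = λ² - 18 - 12 = 2025 - 30 ≡ 43; y = λ·(18 - 43) - 58 ≡ 37. → (43, 37)
4G: (43, 37) + (12, 32). λ = (32 - 37)/(12 - 43) ≡ 56/30 mod 61. 30⁻¹ ≡ 59 (mod 61), so λ ≡ 10.
  x = λ² - 43 - 12 = 100 - 55 ≡ 45; y = λ·(43 - 45) - 37 ≡ 4. → (45, 4)
5G: (45, 4) + (12, 32). λ = (32 - 4)/(12 - 45) ≡ 28/28 mod 61. 28⁻¹ ≡ 24 (mod 61), so λ ≡ 1.
  x = λ² - 45 - 12 = 1 - 57 ≡ 5; y = λ·(45 - 5) - 4 ≡ 36. → (5, 36)
6G: (5, 36) + (12, 32). λ = (32 - 36)/(12 - 5) ≡ 57/7 mod 61. 7⁻¹ ≡ 35 (mod 61) since 7·35 = 245 ≡ 1, so λ ≡ 43.
  x = λ² - 5 - 12 = 1849 - 17 ≡ 2; y = λ·(5 - 2) - 36 ≡ 32. → (2, 32)
7G: (2, 32) + (12, 32). λ = (32 - 32)/(12 - 2) ≡ 0/10 mod 61. 10⁻¹ ≡ 55 (mod 61) since 10·55 = 550 ≡ 1, so λ ≡ 0.
  x = λ² - 2 - 12 = 0 - 14 ≡ 47; y = λ·(2 - 47) - 32 ≡ 29. → (47, 29)
8G: (47, 29) + (12, 32). λ = (32 - 29)/(12 - 47) ≡ 3/26 mod 61. 26⁻¹ ≡ 54 (mod 61), so λ ≡ 40.
  x = λ² - 47 - 12 = 1600 - 59 ≡ 16; y = λ·(47 - 16) - 29 ≡ 52. → (16, 52)
9G: (16, 52) + (12, 32). λ = (32 - 52)/(12 - 16) ≡ 41/57 mod 61. 57⁻¹ ≡ 15 (mod 61) since 57·15 = 855 ≡ 1, so λ ≡ 5.
  x = λ² - 16 - 12 = 25 - 28 ≡ 58; y = λ·(16 - 58) - 52 ≡ 43. → (58, 43)
10G: (58, 43) + (12, 32). λ = (32 - 43)/(12 - 58) ≡ 50/15 mod 61. 15⁻¹ ≡ 57 (mod 61) since 15·57 = 855 ≡ 1, so λ ≡ 44.
  x = λ² - 58 - 12 = 1936 - 70 ≡ 36; y = λ·(58 - 36) - 43 ≡ 10. → (36, 10)
11G: (36, 10) + (12, 32). λ = (32 - 10)/(12 - 36) ≡ 22/37 mod 61. 37⁻¹ ≡ 33 (mod 61), so λ ≡ 55.
  x = λ² - 36 - 12 = 3025 - 48 ≡ 49; y = λ·(36 - 49) - 10 ≡ 7. → (49, 7)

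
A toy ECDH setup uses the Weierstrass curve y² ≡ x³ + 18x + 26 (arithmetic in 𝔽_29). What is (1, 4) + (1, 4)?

(28, 23)

tangent at (1, 4): λ = (3·1² + 18)/(2·4) ≡ 21/8. 8⁻¹ ≡ 11 (mod 29), so λ ≡ 21·11 ≡ 28.
  x = λ² - 1 - 1 = 784 - 2 ≡ 28; y = λ·(1 - 28) - 4 ≡ 23. → (28, 23)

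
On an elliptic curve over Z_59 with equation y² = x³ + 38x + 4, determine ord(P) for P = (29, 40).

2P: tangent at (29, 40): λ = (3·29² + 38)/(2·40) ≡ 24/21. 21⁻¹ ≡ 45 (mod 59), so λ ≡ 24·45 ≡ 18.
  x = λ² - 29 - 29 = 324 - 58 ≡ 30; y = λ·(29 - 30) - 40 ≡ 1. → (30, 1)
3P: (30, 1) + (29, 40). λ = (40 - 1)/(29 - 30) ≡ 39/58 mod 59. 58⁻¹ ≡ 58 (mod 59), so λ ≡ 20.
  x = λ² - 30 - 29 = 400 - 59 ≡ 46; y = λ·(30 - 46) - 1 ≡ 33. → (46, 33)
4P: (46, 33) + (29, 40). λ = (40 - 33)/(29 - 46) ≡ 7/42 mod 59. 42⁻¹ ≡ 52 (mod 59) since 42·52 = 2184 ≡ 1, so λ ≡ 10.
  x = λ² - 46 - 29 = 100 - 75 ≡ 25; y = λ·(46 - 25) - 33 ≡ 0. → (25, 0)
5P: (25, 0) + (29, 40). λ = (40 - 0)/(29 - 25) ≡ 40/4 mod 59. 4⁻¹ ≡ 15 (mod 59), so λ ≡ 10.
  x = λ² - 25 - 29 = 100 - 54 ≡ 46; y = λ·(25 - 46) - 0 ≡ 26. → (46, 26)
6P: (46, 26) + (29, 40). λ = (40 - 26)/(29 - 46) ≡ 14/42 mod 59. 42⁻¹ ≡ 52 (mod 59), so λ ≡ 20.
  x = λ² - 46 - 29 = 400 - 75 ≡ 30; y = λ·(46 - 30) - 26 ≡ 58. → (30, 58)
7P: (30, 58) + (29, 40). λ = (40 - 58)/(29 - 30) ≡ 41/58 mod 59. 58⁻¹ ≡ 58 (mod 59), so λ ≡ 18.
  x = λ² - 30 - 29 = 324 - 59 ≡ 29; y = λ·(30 - 29) - 58 ≡ 19. → (29, 19)
8P: (29, 19) + (29, 40): same x and y₁ ≡ -y₂, so the sum is O.
8P = O, so the order is 8.

8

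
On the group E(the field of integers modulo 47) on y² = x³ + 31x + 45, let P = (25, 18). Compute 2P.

(29, 0)

tangent at (25, 18): λ = (3·25² + 31)/(2·18) ≡ 26/36. 36⁻¹ ≡ 17 (mod 47), so λ ≡ 26·17 ≡ 19.
  x = λ² - 25 - 25 = 361 - 50 ≡ 29; y = λ·(25 - 29) - 18 ≡ 0. → (29, 0)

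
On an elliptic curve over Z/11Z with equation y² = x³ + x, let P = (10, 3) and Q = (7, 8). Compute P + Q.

(9, 10)

(10, 3) + (7, 8). λ = (8 - 3)/(7 - 10) ≡ 5/8 mod 11. 8⁻¹ ≡ 7 (mod 11) since 8·7 = 56 ≡ 1, so λ ≡ 2.
  x = λ² - 10 - 7 = 4 - 17 ≡ 9; y = λ·(10 - 9) - 3 ≡ 10. → (9, 10)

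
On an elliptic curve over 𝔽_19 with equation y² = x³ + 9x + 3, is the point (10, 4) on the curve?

y² = 4² ≡ 16; x³ + 9x + 3 = 1093 ≡ 10 (mod 19). 16 ≠ 10.

no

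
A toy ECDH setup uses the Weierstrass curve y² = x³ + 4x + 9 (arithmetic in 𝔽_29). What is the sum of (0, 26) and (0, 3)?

O

The two points share x = 0 and their y-coordinates satisfy 26 + 3 ≡ 0 (mod 29), so they are inverses. Their sum is ∞.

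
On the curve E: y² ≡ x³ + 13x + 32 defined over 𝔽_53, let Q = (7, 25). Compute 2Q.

(45, 23)

tangent at (7, 25): λ = (3·7² + 13)/(2·25) ≡ 1/50. 50⁻¹ ≡ 35 (mod 53), so λ ≡ 1·35 ≡ 35.
  x = λ² - 7 - 7 = 1225 - 14 ≡ 45; y = λ·(7 - 45) - 25 ≡ 23. → (45, 23)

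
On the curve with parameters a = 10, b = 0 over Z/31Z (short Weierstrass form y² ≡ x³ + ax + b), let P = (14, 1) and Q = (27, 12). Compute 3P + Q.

First 3P:
Repeated addition: build up to 3P.
2P: tangent at (14, 1): λ = (3·14² + 10)/(2·1) ≡ 9/2. 2⁻¹ ≡ 16 (mod 31), so λ ≡ 9·16 ≡ 20.
  x = λ² - 14 - 14 = 400 - 28 ≡ 0; y = λ·(14 - 0) - 1 ≡ 0. → (0, 0)
3P: (0, 0) + (14, 1). λ = (1 - 0)/(14 - 0) ≡ 1/14 mod 31. 14⁻¹ ≡ 20 (mod 31), so λ ≡ 20.
  x = λ² - 0 - 14 = 400 - 14 ≡ 14; y = λ·(0 - 14) - 0 ≡ 30. → (14, 30)
3P = (14, 30).
Finally 3P + Q:
(14, 30) + (27, 12). λ = (12 - 30)/(27 - 14) ≡ 13/13 mod 31. 13⁻¹ ≡ 12 (mod 31), so λ ≡ 1.
  x = λ² - 14 - 27 = 1 - 41 ≡ 22; y = λ·(14 - 22) - 30 ≡ 24. → (22, 24)

(22, 24)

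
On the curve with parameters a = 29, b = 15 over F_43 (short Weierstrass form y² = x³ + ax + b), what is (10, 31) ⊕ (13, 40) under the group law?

(29, 41)

(10, 31) + (13, 40). λ = (40 - 31)/(13 - 10) ≡ 9/3 mod 43. 3⁻¹ ≡ 29 (mod 43), so λ ≡ 3.
  x = λ² - 10 - 13 = 9 - 23 ≡ 29; y = λ·(10 - 29) - 31 ≡ 41. → (29, 41)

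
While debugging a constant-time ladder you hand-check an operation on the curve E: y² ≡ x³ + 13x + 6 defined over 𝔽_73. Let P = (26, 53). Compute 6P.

(4, 66)

Double-and-add on 6 = (110)₂. Start with P = (26, 53) for the leading 1-bit.
double: tangent at (26, 53): λ = (3·26² + 13)/(2·53) ≡ 70/33. 33⁻¹ ≡ 31 (mod 73), so λ ≡ 70·31 ≡ 53.
  x = λ² - 26 - 26 = 2809 - 52 ≡ 56; y = λ·(26 - 56) - 53 ≡ 36. → (56, 36)
add P: (56, 36) + (26, 53). λ = (53 - 36)/(26 - 56) ≡ 17/43 mod 73. 43⁻¹ ≡ 17 (mod 73), so λ ≡ 70.
  x = λ² - 56 - 26 = 4900 - 82 ≡ 0; y = λ·(56 - 0) - 36 ≡ 15. → (0, 15)
double: tangent at (0, 15): λ = (3·0² + 13)/(2·15) ≡ 13/30. 30⁻¹ ≡ 56 (mod 73) since 30·56 = 1680 ≡ 1, so λ ≡ 13·56 ≡ 71.
  x = λ² - 0 - 0 = 5041 - 0 ≡ 4; y = λ·(0 - 4) - 15 ≡ 66. → (4, 66)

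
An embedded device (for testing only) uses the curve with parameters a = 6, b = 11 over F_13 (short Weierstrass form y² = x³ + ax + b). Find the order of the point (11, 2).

2P: tangent at (11, 2): λ = (3·11² + 6)/(2·2) ≡ 5/4. 4⁻¹ ≡ 10 (mod 13), so λ ≡ 5·10 ≡ 11.
  x = λ² - 11 - 11 = 121 - 22 ≡ 8; y = λ·(11 - 8) - 2 ≡ 5. → (8, 5)
3P: (8, 5) + (11, 2). λ = (2 - 5)/(11 - 8) ≡ 10/3 mod 13. 3⁻¹ ≡ 9 (mod 13), so λ ≡ 12.
  x = λ² - 8 - 11 = 144 - 19 ≡ 8; y = λ·(8 - 8) - 5 ≡ 8. → (8, 8)
4P: (8, 8) + (11, 2). λ = (2 - 8)/(11 - 8) ≡ 7/3 mod 13. 3⁻¹ ≡ 9 (mod 13), so λ ≡ 11.
  x = λ² - 8 - 11 = 121 - 19 ≡ 11; y = λ·(8 - 11) - 8 ≡ 11. → (11, 11)
5P: (11, 11) + (11, 2): same x and y₁ ≡ -y₂, so the sum is ∞.
5P = ∞, so the order is 5.

5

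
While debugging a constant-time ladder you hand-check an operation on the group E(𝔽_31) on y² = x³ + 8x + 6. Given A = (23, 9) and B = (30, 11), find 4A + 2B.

First 4A:
Repeated addition: build up to 4A.
2A: tangent at (23, 9): λ = (3·23² + 8)/(2·9) ≡ 14/18. 18⁻¹ ≡ 19 (mod 31) since 18·19 = 342 ≡ 1, so λ ≡ 14·19 ≡ 18.
  x = λ² - 23 - 23 = 324 - 46 ≡ 30; y = λ·(23 - 30) - 9 ≡ 20. → (30, 20)
3A: (30, 20) + (23, 9). λ = (9 - 20)/(23 - 30) ≡ 20/24 mod 31. 24⁻¹ ≡ 22 (mod 31), so λ ≡ 6.
  x = λ² - 30 - 23 = 36 - 53 ≡ 14; y = λ·(30 - 14) - 20 ≡ 14. → (14, 14)
4A: (14, 14) + (23, 9). λ = (9 - 14)/(23 - 14) ≡ 26/9 mod 31. 9⁻¹ ≡ 7 (mod 31), so λ ≡ 27.
  x = λ² - 14 - 23 = 729 - 37 ≡ 10; y = λ·(14 - 10) - 14 ≡ 1. → (10, 1)
4A = (10, 1).
Next 2B:
Repeated addition: build up to 2B.
2B: tangent at (30, 11): λ = (3·30² + 8)/(2·11) ≡ 11/22. 22⁻¹ ≡ 24 (mod 31), so λ ≡ 11·24 ≡ 16.
  x = λ² - 30 - 30 = 256 - 60 ≡ 10; y = λ·(30 - 10) - 11 ≡ 30. → (10, 30)
2B = (10, 30).
Finally 4A + 2B:
(10, 1) + (10, 30): same x and y₁ ≡ -y₂, so the sum is ∞.

O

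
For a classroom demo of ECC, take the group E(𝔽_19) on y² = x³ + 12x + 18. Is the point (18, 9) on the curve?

y² = 9² ≡ 5; x³ + 12x + 18 = 6066 ≡ 5 (mod 19). 5 = 5.

yes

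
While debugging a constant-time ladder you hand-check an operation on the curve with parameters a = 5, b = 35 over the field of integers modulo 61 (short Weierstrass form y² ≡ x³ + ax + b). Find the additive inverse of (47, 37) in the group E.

-(47, 37) = (47, -37 mod 61) = (47, 24).

(47, 24)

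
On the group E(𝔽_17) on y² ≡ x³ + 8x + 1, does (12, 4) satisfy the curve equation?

y² = 4² ≡ 16; x³ + 8x + 1 = 1825 ≡ 6 (mod 17). 16 ≠ 6.

no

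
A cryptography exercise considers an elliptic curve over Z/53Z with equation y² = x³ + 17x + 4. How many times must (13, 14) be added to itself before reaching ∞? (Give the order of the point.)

2P: tangent at (13, 14): λ = (3·13² + 17)/(2·14) ≡ 47/28. 28⁻¹ ≡ 36 (mod 53), so λ ≡ 47·36 ≡ 49.
  x = λ² - 13 - 13 = 2401 - 26 ≡ 43; y = λ·(13 - 43) - 14 ≡ 0. → (43, 0)
3P: (43, 0) + (13, 14). λ = (14 - 0)/(13 - 43) ≡ 14/23 mod 53. 23⁻¹ ≡ 30 (mod 53) since 23·30 = 690 ≡ 1, so λ ≡ 49.
  x = λ² - 43 - 13 = 2401 - 56 ≡ 13; y = λ·(43 - 13) - 0 ≡ 39. → (13, 39)
4P: (13, 39) + (13, 14): same x and y₁ ≡ -y₂, so the sum is ∞.
4P = ∞, so the order is 4.

4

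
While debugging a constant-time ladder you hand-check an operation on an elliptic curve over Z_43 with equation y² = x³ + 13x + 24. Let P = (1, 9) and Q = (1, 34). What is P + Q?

O

The two points share x = 1 and their y-coordinates satisfy 9 + 34 ≡ 0 (mod 43), so they are inverses. Their sum is 𝒪.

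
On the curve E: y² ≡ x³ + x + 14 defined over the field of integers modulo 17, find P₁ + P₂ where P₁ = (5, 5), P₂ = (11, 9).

(5, 5) + (11, 9). λ = (9 - 5)/(11 - 5) ≡ 4/6 mod 17. 6⁻¹ ≡ 3 (mod 17), so λ ≡ 12.
  x = λ² - 5 - 11 = 144 - 16 ≡ 9; y = λ·(5 - 9) - 5 ≡ 15. → (9, 15)

(9, 15)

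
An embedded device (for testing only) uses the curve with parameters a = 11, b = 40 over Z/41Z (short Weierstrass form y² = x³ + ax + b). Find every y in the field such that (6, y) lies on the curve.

none

x³ + 11x + 40 = 322 ≡ 35 (mod 41).
35 is a non-residue mod 41; no y exists.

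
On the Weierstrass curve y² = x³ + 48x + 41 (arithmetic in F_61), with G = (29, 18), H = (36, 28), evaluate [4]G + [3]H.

(39, 7)

First 4G:
Double-and-add on 4 = (100)₂. Start with G = (29, 18) for the leading 1-bit.
double: tangent at (29, 18): λ = (3·29² + 48)/(2·18) ≡ 9/36. 36⁻¹ ≡ 39 (mod 61) since 36·39 = 1404 ≡ 1, so λ ≡ 9·39 ≡ 46.
  x = λ² - 29 - 29 = 2116 - 58 ≡ 45; y = λ·(29 - 45) - 18 ≡ 39. → (45, 39)
double: tangent at (45, 39): λ = (3·45² + 48)/(2·39) ≡ 23/17. 17⁻¹ ≡ 18 (mod 61), so λ ≡ 23·18 ≡ 48.
  x = λ² - 45 - 45 = 2304 - 90 ≡ 18; y = λ·(45 - 18) - 39 ≡ 37. → (18, 37)
4G = (18, 37).
Next 3H:
Repeated addition: build up to 3H.
2H: tangent at (36, 28): λ = (3·36² + 48)/(2·28) ≡ 32/56. 56⁻¹ ≡ 12 (mod 61), so λ ≡ 32·12 ≡ 18.
  x = λ² - 36 - 36 = 324 - 72 ≡ 8; y = λ·(36 - 8) - 28 ≡ 49. → (8, 49)
3H: (8, 49) + (36, 28). λ = (28 - 49)/(36 - 8) ≡ 40/28 mod 61. 28⁻¹ ≡ 24 (mod 61) since 28·24 = 672 ≡ 1, so λ ≡ 45.
  x = λ² - 8 - 36 = 2025 - 44 ≡ 29; y = λ·(8 - 29) - 49 ≡ 43. → (29, 43)
3H = (29, 43).
Finally 4G + 3H:
(18, 37) + (29, 43). λ = (43 - 37)/(29 - 18) ≡ 6/11 mod 61. 11⁻¹ ≡ 50 (mod 61), so λ ≡ 56.
  x = λ² - 18 - 29 = 3136 - 47 ≡ 39; y = λ·(18 - 39) - 37 ≡ 7. → (39, 7)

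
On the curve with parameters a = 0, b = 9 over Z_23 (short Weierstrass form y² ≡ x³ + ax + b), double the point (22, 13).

tangent at (22, 13): λ = (3·22² + 0)/(2·13) ≡ 3/3. 3⁻¹ ≡ 8 (mod 23) since 3·8 = 24 ≡ 1, so λ ≡ 3·8 ≡ 1.
  x = λ² - 22 - 22 = 1 - 44 ≡ 3; y = λ·(22 - 3) - 13 ≡ 6. → (3, 6)

(3, 6)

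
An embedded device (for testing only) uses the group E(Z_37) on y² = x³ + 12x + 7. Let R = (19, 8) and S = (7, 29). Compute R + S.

(19, 8) + (7, 29). λ = (29 - 8)/(7 - 19) ≡ 21/25 mod 37. 25⁻¹ ≡ 3 (mod 37), so λ ≡ 26.
  x = λ² - 19 - 7 = 676 - 26 ≡ 21; y = λ·(19 - 21) - 8 ≡ 14. → (21, 14)

(21, 14)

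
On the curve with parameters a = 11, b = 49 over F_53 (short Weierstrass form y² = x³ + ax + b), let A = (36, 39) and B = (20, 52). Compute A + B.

(43, 23)

(36, 39) + (20, 52). λ = (52 - 39)/(20 - 36) ≡ 13/37 mod 53. 37⁻¹ ≡ 43 (mod 53), so λ ≡ 29.
  x = λ² - 36 - 20 = 841 - 56 ≡ 43; y = λ·(36 - 43) - 39 ≡ 23. → (43, 23)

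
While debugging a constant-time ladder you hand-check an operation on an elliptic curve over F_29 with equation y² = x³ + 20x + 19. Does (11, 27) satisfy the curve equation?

yes

y² = 27² ≡ 4; x³ + 20x + 19 = 1570 ≡ 4 (mod 29). 4 = 4.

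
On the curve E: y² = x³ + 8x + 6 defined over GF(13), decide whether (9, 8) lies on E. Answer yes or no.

y² = 8² ≡ 12; x³ + 8x + 6 = 807 ≡ 1 (mod 13). 12 ≠ 1.

no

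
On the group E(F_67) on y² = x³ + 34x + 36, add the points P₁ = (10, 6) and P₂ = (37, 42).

(10, 6) + (37, 42). λ = (42 - 6)/(37 - 10) ≡ 36/27 mod 67. 27⁻¹ ≡ 5 (mod 67) since 27·5 = 135 ≡ 1, so λ ≡ 46.
  x = λ² - 10 - 37 = 2116 - 47 ≡ 59; y = λ·(10 - 59) - 6 ≡ 18. → (59, 18)

(59, 18)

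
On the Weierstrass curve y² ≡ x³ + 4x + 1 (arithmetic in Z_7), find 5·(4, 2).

O

Write G = (4, 2).
Double-and-add on 5 = (101)₂. Start with G = (4, 2) for the leading 1-bit.
double: tangent at (4, 2): λ = (3·4² + 4)/(2·2) ≡ 3/4. 4⁻¹ ≡ 2 (mod 7), so λ ≡ 3·2 ≡ 6.
  x = λ² - 4 - 4 = 36 - 8 ≡ 0; y = λ·(4 - 0) - 2 ≡ 1. → (0, 1)
double: tangent at (0, 1): λ = (3·0² + 4)/(2·1) ≡ 4/2. 2⁻¹ ≡ 4 (mod 7), so λ ≡ 4·4 ≡ 2.
  x = λ² - 0 - 0 = 4 - 0 ≡ 4; y = λ·(0 - 4) - 1 ≡ 5. → (4, 5)
add G: (4, 5) + (4, 2): same x and y₁ ≡ -y₂, so the sum is the point at infinity.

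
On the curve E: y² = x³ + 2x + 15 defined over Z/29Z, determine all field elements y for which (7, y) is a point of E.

13, 16

x³ + 2x + 15 = 372 ≡ 24 (mod 29).
Square roots of 24 mod 29: 13 and 16 (since 13² = 169 ≡ 24).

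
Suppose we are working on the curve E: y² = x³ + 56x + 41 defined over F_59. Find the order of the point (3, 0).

2

2P: (3, 0) + (3, 0): same x and y₁ ≡ -y₂, so the sum is O.
2P = O, so the order is 2.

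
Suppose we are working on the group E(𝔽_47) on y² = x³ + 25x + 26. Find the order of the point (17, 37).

7

2P: tangent at (17, 37): λ = (3·17² + 25)/(2·37) ≡ 46/27. 27⁻¹ ≡ 7 (mod 47) since 27·7 = 189 ≡ 1, so λ ≡ 46·7 ≡ 40.
  x = λ² - 17 - 17 = 1600 - 34 ≡ 15; y = λ·(17 - 15) - 37 ≡ 43. → (15, 43)
3P: (15, 43) + (17, 37). λ = (37 - 43)/(17 - 15) ≡ 41/2 mod 47. 2⁻¹ ≡ 24 (mod 47), so λ ≡ 44.
  x = λ² - 15 - 17 = 1936 - 32 ≡ 24; y = λ·(15 - 24) - 43 ≡ 31. → (24, 31)
4P: (24, 31) + (17, 37). λ = (37 - 31)/(17 - 24) ≡ 6/40 mod 47. 40⁻¹ ≡ 20 (mod 47), so λ ≡ 26.
  x = λ² - 24 - 17 = 676 - 41 ≡ 24; y = λ·(24 - 24) - 31 ≡ 16. → (24, 16)
5P: (24, 16) + (17, 37). λ = (37 - 16)/(17 - 24) ≡ 21/40 mod 47. 40⁻¹ ≡ 20 (mod 47), so λ ≡ 44.
  x = λ² - 24 - 17 = 1936 - 41 ≡ 15; y = λ·(24 - 15) - 16 ≡ 4. → (15, 4)
6P: (15, 4) + (17, 37). λ = (37 - 4)/(17 - 15) ≡ 33/2 mod 47. 2⁻¹ ≡ 24 (mod 47), so λ ≡ 40.
  x = λ² - 15 - 17 = 1600 - 32 ≡ 17; y = λ·(15 - 17) - 4 ≡ 10. → (17, 10)
7P: (17, 10) + (17, 37): same x and y₁ ≡ -y₂, so the sum is 𝒪.
7P = 𝒪, so the order is 7.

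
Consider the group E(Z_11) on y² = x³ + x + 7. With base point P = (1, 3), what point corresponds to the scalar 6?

Repeated addition: build up to 6P.
2P: tangent at (1, 3): λ = (3·1² + 1)/(2·3) ≡ 4/6. 6⁻¹ ≡ 2 (mod 11) since 6·2 = 12 ≡ 1, so λ ≡ 4·2 ≡ 8.
  x = λ² - 1 - 1 = 64 - 2 ≡ 7; y = λ·(1 - 7) - 3 ≡ 4. → (7, 4)
3P: (7, 4) + (1, 3). λ = (3 - 4)/(1 - 7) ≡ 10/5 mod 11. 5⁻¹ ≡ 9 (mod 11) since 5·9 = 45 ≡ 1, so λ ≡ 2.
  x = λ² - 7 - 1 = 4 - 8 ≡ 7; y = λ·(7 - 7) - 4 ≡ 7. → (7, 7)
4P: (7, 7) + (1, 3). λ = (3 - 7)/(1 - 7) ≡ 7/5 mod 11. 5⁻¹ ≡ 9 (mod 11), so λ ≡ 8.
  x = λ² - 7 - 1 = 64 - 8 ≡ 1; y = λ·(7 - 1) - 7 ≡ 8. → (1, 8)
5P: (1, 8) + (1, 3): same x and y₁ ≡ -y₂, so the sum is 𝒪.
6P: 𝒪 + (1, 3) = (1, 3) (identity).

(1, 3)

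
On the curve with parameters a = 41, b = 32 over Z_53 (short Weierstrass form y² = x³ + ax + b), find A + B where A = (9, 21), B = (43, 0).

(9, 21) + (43, 0). λ = (0 - 21)/(43 - 9) ≡ 32/34 mod 53. 34⁻¹ ≡ 39 (mod 53) since 34·39 = 1326 ≡ 1, so λ ≡ 29.
  x = λ² - 9 - 43 = 841 - 52 ≡ 47; y = λ·(9 - 47) - 21 ≡ 43. → (47, 43)

(47, 43)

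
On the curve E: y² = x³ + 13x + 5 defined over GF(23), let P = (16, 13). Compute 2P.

tangent at (16, 13): λ = (3·16² + 13)/(2·13) ≡ 22/3. 3⁻¹ ≡ 8 (mod 23), so λ ≡ 22·8 ≡ 15.
  x = λ² - 16 - 16 = 225 - 32 ≡ 9; y = λ·(16 - 9) - 13 ≡ 0. → (9, 0)

(9, 0)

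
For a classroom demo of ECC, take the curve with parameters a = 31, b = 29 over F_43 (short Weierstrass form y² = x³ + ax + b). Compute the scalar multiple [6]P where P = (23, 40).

Double-and-add on 6 = (110)₂. Start with P = (23, 40) for the leading 1-bit.
double: tangent at (23, 40): λ = (3·23² + 31)/(2·40) ≡ 27/37. 37⁻¹ ≡ 7 (mod 43), so λ ≡ 27·7 ≡ 17.
  x = λ² - 23 - 23 = 289 - 46 ≡ 28; y = λ·(23 - 28) - 40 ≡ 4. → (28, 4)
add P: (28, 4) + (23, 40). λ = (40 - 4)/(23 - 28) ≡ 36/38 mod 43. 38⁻¹ ≡ 17 (mod 43), so λ ≡ 10.
  x = λ² - 28 - 23 = 100 - 51 ≡ 6; y = λ·(28 - 6) - 4 ≡ 1. → (6, 1)
double: tangent at (6, 1): λ = (3·6² + 31)/(2·1) ≡ 10/2. 2⁻¹ ≡ 22 (mod 43), so λ ≡ 10·22 ≡ 5.
  x = λ² - 6 - 6 = 25 - 12 ≡ 13; y = λ·(6 - 13) - 1 ≡ 7. → (13, 7)

(13, 7)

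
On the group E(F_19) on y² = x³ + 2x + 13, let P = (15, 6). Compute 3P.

(15, 13)

Repeated addition: build up to 3P.
2P: tangent at (15, 6): λ = (3·15² + 2)/(2·6) ≡ 12/12. 12⁻¹ ≡ 8 (mod 19), so λ ≡ 12·8 ≡ 1.
  x = λ² - 15 - 15 = 1 - 30 ≡ 9; y = λ·(15 - 9) - 6 ≡ 0. → (9, 0)
3P: (9, 0) + (15, 6). λ = (6 - 0)/(15 - 9) ≡ 6/6 mod 19. 6⁻¹ ≡ 16 (mod 19) since 6·16 = 96 ≡ 1, so λ ≡ 1.
  x = λ² - 9 - 15 = 1 - 24 ≡ 15; y = λ·(9 - 15) - 0 ≡ 13. → (15, 13)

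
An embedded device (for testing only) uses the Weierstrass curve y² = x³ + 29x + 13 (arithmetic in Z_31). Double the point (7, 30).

(11, 12)

tangent at (7, 30): λ = (3·7² + 29)/(2·30) ≡ 21/29. 29⁻¹ ≡ 15 (mod 31) since 29·15 = 435 ≡ 1, so λ ≡ 21·15 ≡ 5.
  x = λ² - 7 - 7 = 25 - 14 ≡ 11; y = λ·(7 - 11) - 30 ≡ 12. → (11, 12)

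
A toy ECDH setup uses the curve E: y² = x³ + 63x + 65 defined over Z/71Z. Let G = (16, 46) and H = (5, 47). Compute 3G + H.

First 3G:
Repeated addition: build up to 3G.
2G: tangent at (16, 46): λ = (3·16² + 63)/(2·46) ≡ 50/21. 21⁻¹ ≡ 44 (mod 71), so λ ≡ 50·44 ≡ 70.
  x = λ² - 16 - 16 = 4900 - 32 ≡ 40; y = λ·(16 - 40) - 46 ≡ 49. → (40, 49)
3G: (40, 49) + (16, 46). λ = (46 - 49)/(16 - 40) ≡ 68/47 mod 71. 47⁻¹ ≡ 68 (mod 71), so λ ≡ 9.
  x = λ² - 40 - 16 = 81 - 56 ≡ 25; y = λ·(40 - 25) - 49 ≡ 15. → (25, 15)
3G = (25, 15).
Finally 3G + H:
(25, 15) + (5, 47). λ = (47 - 15)/(5 - 25) ≡ 32/51 mod 71. 51⁻¹ ≡ 39 (mod 71), so λ ≡ 41.
  x = λ² - 25 - 5 = 1681 - 30 ≡ 18; y = λ·(25 - 18) - 15 ≡ 59. → (18, 59)

(18, 59)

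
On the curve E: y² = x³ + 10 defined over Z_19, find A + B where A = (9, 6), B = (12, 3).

(9, 6) + (12, 3). λ = (3 - 6)/(12 - 9) ≡ 16/3 mod 19. 3⁻¹ ≡ 13 (mod 19), so λ ≡ 18.
  x = λ² - 9 - 12 = 324 - 21 ≡ 18; y = λ·(9 - 18) - 6 ≡ 3. → (18, 3)

(18, 3)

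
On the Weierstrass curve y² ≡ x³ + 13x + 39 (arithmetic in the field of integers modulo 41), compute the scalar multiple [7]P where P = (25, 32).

Repeated addition: build up to 7P.
2P: tangent at (25, 32): λ = (3·25² + 13)/(2·32) ≡ 2/23. 23⁻¹ ≡ 25 (mod 41), so λ ≡ 2·25 ≡ 9.
  x = λ² - 25 - 25 = 81 - 50 ≡ 31; y = λ·(25 - 31) - 32 ≡ 37. → (31, 37)
3P: (31, 37) + (25, 32). λ = (32 - 37)/(25 - 31) ≡ 36/35 mod 41. 35⁻¹ ≡ 34 (mod 41) since 35·34 = 1190 ≡ 1, so λ ≡ 35.
  x = λ² - 31 - 25 = 1225 - 56 ≡ 21; y = λ·(31 - 21) - 37 ≡ 26. → (21, 26)
4P: (21, 26) + (25, 32). λ = (32 - 26)/(25 - 21) ≡ 6/4 mod 41. 4⁻¹ ≡ 31 (mod 41) since 4·31 = 124 ≡ 1, so λ ≡ 22.
  x = λ² - 21 - 25 = 484 - 46 ≡ 28; y = λ·(21 - 28) - 26 ≡ 25. → (28, 25)
5P: (28, 25) + (25, 32). λ = (32 - 25)/(25 - 28) ≡ 7/38 mod 41. 38⁻¹ ≡ 27 (mod 41), so λ ≡ 25.
  x = λ² - 28 - 25 = 625 - 53 ≡ 39; y = λ·(28 - 39) - 25 ≡ 28. → (39, 28)
6P: (39, 28) + (25, 32). λ = (32 - 28)/(25 - 39) ≡ 4/27 mod 41. 27⁻¹ ≡ 38 (mod 41) since 27·38 = 1026 ≡ 1, so λ ≡ 29.
  x = λ² - 39 - 25 = 841 - 64 ≡ 39; y = λ·(39 - 39) - 28 ≡ 13. → (39, 13)
7P: (39, 13) + (25, 32). λ = (32 - 13)/(25 - 39) ≡ 19/27 mod 41. 27⁻¹ ≡ 38 (mod 41), so λ ≡ 25.
  x = λ² - 39 - 25 = 625 - 64 ≡ 28; y = λ·(39 - 28) - 13 ≡ 16. → (28, 16)

(28, 16)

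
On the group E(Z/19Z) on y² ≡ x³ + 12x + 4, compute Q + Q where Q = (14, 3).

(16, 6)

tangent at (14, 3): λ = (3·14² + 12)/(2·3) ≡ 11/6. 6⁻¹ ≡ 16 (mod 19), so λ ≡ 11·16 ≡ 5.
  x = λ² - 14 - 14 = 25 - 28 ≡ 16; y = λ·(14 - 16) - 3 ≡ 6. → (16, 6)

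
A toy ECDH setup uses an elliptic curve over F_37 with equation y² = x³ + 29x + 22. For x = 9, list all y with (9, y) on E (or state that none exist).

none

x³ + 29x + 22 = 1012 ≡ 13 (mod 37).
13 is a non-residue mod 37; no y exists.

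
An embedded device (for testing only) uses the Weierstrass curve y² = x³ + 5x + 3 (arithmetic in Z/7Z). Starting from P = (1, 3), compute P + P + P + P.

(6, 5)

Double-and-add on 4 = (100)₂. Start with P = (1, 3) for the leading 1-bit.
double: tangent at (1, 3): λ = (3·1² + 5)/(2·3) ≡ 1/6. 6⁻¹ ≡ 6 (mod 7), so λ ≡ 1·6 ≡ 6.
  x = λ² - 1 - 1 = 36 - 2 ≡ 6; y = λ·(1 - 6) - 3 ≡ 2. → (6, 2)
double: tangent at (6, 2): λ = (3·6² + 5)/(2·2) ≡ 1/4. 4⁻¹ ≡ 2 (mod 7), so λ ≡ 1·2 ≡ 2.
  x = λ² - 6 - 6 = 4 - 12 ≡ 6; y = λ·(6 - 6) - 2 ≡ 5. → (6, 5)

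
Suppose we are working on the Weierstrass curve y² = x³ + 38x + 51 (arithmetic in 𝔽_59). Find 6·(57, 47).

Write G = (57, 47).
Double-and-add on 6 = (110)₂. Start with G = (57, 47) for the leading 1-bit.
double: tangent at (57, 47): λ = (3·57² + 38)/(2·47) ≡ 50/35. 35⁻¹ ≡ 27 (mod 59), so λ ≡ 50·27 ≡ 52.
  x = λ² - 57 - 57 = 2704 - 114 ≡ 53; y = λ·(57 - 53) - 47 ≡ 43. → (53, 43)
add G: (53, 43) + (57, 47). λ = (47 - 43)/(57 - 53) ≡ 4/4 mod 59. 4⁻¹ ≡ 15 (mod 59) since 4·15 = 60 ≡ 1, so λ ≡ 1.
  x = λ² - 53 - 57 = 1 - 110 ≡ 9; y = λ·(53 - 9) - 43 ≡ 1. → (9, 1)
double: tangent at (9, 1): λ = (3·9² + 38)/(2·1) ≡ 45/2. 2⁻¹ ≡ 30 (mod 59), so λ ≡ 45·30 ≡ 52.
  x = λ² - 9 - 9 = 2704 - 18 ≡ 31; y = λ·(9 - 31) - 1 ≡ 35. → (31, 35)

(31, 35)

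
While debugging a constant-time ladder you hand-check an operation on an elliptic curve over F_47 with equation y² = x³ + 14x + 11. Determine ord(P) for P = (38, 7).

7

2P: tangent at (38, 7): λ = (3·38² + 14)/(2·7) ≡ 22/14. 14⁻¹ ≡ 37 (mod 47), so λ ≡ 22·37 ≡ 15.
  x = λ² - 38 - 38 = 225 - 76 ≡ 8; y = λ·(38 - 8) - 7 ≡ 20. → (8, 20)
3P: (8, 20) + (38, 7). λ = (7 - 20)/(38 - 8) ≡ 34/30 mod 47. 30⁻¹ ≡ 11 (mod 47), so λ ≡ 45.
  x = λ² - 8 - 38 = 2025 - 46 ≡ 5; y = λ·(8 - 5) - 20 ≡ 21. → (5, 21)
4P: (5, 21) + (38, 7). λ = (7 - 21)/(38 - 5) ≡ 33/33 mod 47. 33⁻¹ ≡ 10 (mod 47) since 33·10 = 330 ≡ 1, so λ ≡ 1.
  x = λ² - 5 - 38 = 1 - 43 ≡ 5; y = λ·(5 - 5) - 21 ≡ 26. → (5, 26)
5P: (5, 26) + (38, 7). λ = (7 - 26)/(38 - 5) ≡ 28/33 mod 47. 33⁻¹ ≡ 10 (mod 47) since 33·10 = 330 ≡ 1, so λ ≡ 45.
  x = λ² - 5 - 38 = 2025 - 43 ≡ 8; y = λ·(5 - 8) - 26 ≡ 27. → (8, 27)
6P: (8, 27) + (38, 7). λ = (7 - 27)/(38 - 8) ≡ 27/30 mod 47. 30⁻¹ ≡ 11 (mod 47), so λ ≡ 15.
  x = λ² - 8 - 38 = 225 - 46 ≡ 38; y = λ·(8 - 38) - 27 ≡ 40. → (38, 40)
7P: (38, 40) + (38, 7): same x and y₁ ≡ -y₂, so the sum is O.
7P = O, so the order is 7.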